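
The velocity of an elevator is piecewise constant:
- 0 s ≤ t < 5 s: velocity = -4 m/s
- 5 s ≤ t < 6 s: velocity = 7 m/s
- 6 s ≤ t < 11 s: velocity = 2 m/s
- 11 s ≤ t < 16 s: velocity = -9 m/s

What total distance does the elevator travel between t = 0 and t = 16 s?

82 m

Distance (not displacement) is the total path length: add the absolute areas under v-t.
0–5 s: |-4| × 5 = 20 m
5–6 s: |7| × 1 = 7 m
6–11 s: |2| × 5 = 10 m
11–16 s: |-9| × 5 = 45 m
Total distance = 82 m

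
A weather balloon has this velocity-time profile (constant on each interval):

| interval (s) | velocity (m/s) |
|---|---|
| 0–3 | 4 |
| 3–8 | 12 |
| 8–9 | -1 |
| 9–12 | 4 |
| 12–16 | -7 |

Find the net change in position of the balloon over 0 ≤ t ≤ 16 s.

Net displacement equals the area under the velocity-time graph (areas below the axis count negative).
0–3 s: 4 × 3 = 12 m
3–8 s: 12 × 5 = 60 m
8–9 s: -1 × 1 = -1 m
9–12 s: 4 × 3 = 12 m
12–16 s: -7 × 4 = -28 m
Net displacement = 55 m

55 m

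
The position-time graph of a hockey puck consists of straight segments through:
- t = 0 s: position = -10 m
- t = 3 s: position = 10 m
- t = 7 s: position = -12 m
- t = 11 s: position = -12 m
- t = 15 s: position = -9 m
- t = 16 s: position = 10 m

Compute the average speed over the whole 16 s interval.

4 m/s

Average speed = (total path length)/(elapsed time); on a piecewise-linear x-t graph the path length is Σ|Δx|.
0–3 s: |Δx| = |10 − -10| = 20 m
3–7 s: |Δx| = |-12 − 10| = 22 m
7–11 s: |Δx| = |-12 − -12| = 0 m
11–15 s: |Δx| = |-9 − -12| = 3 m
15–16 s: |Δx| = |10 − -9| = 19 m
Total path = 64 m; average speed = 64/16 = 4 m/s.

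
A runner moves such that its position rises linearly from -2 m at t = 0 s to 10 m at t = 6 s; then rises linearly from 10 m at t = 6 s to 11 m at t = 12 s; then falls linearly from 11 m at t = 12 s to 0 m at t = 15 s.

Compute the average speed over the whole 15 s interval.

Average speed = (total path length)/(elapsed time); on a piecewise-linear x-t graph the path length is Σ|Δx|.
0–6 s: |Δx| = |10 − -2| = 12 m
6–12 s: |Δx| = |11 − 10| = 1 m
12–15 s: |Δx| = |0 − 11| = 11 m
Total path = 24 m; average speed = 24/15 = 1.6 m/s.

1.6 m/s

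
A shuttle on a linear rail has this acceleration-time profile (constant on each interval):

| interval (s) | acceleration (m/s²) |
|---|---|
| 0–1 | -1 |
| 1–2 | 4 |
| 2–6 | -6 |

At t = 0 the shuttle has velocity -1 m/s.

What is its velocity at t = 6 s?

-22 m/s

Δv equals the area under the a-t graph; then v = v₀ + Δv.
0–1 s: -1 × 1 = -1 m/s
1–2 s: 4 × 1 = 4 m/s
2–6 s: -6 × 4 = -24 m/s
Δv = -21 m/s, so v(6) = -1 + (-21) = -22 m/s.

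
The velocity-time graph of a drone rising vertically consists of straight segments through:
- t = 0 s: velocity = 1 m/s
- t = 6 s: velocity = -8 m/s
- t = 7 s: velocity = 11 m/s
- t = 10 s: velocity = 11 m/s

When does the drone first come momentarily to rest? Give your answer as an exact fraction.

v changes sign on 0–6 s (from 1 to -8); the graph is linear there, so v = 0 at t = 0 + (-1)·(6 − 0)/(-8 − 1) = 2/3 s.

t = 2/3 s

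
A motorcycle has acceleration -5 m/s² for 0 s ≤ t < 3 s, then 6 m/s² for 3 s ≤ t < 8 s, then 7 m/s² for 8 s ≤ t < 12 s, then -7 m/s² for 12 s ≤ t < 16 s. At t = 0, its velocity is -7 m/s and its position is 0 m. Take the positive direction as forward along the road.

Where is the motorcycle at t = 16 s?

On each constant-a segment, Δv = aΔt and Δx = v₀Δt + ½aΔt²; chain segment to segment.
0–3 s: v starts -7 m/s; Δx = -7·3 + ½·-5·3² = -43.5 m; v ends -22 m/s.
3–8 s: v starts -22 m/s; Δx = -22·5 + ½·6·5² = -35 m; v ends 8 m/s.
8–12 s: v starts 8 m/s; Δx = 8·4 + ½·7·4² = 88 m; v ends 36 m/s.
12–16 s: v starts 36 m/s; Δx = 36·4 + ½·-7·4² = 88 m; v ends 8 m/s.
x(16) = 0 + Σ Δx = 97.5 m.

97.5 m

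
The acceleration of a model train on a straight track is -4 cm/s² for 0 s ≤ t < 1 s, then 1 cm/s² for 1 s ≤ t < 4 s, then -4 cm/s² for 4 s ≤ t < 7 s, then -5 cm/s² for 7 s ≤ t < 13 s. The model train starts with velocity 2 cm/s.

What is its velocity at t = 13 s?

Δv equals the area under the a-t graph; then v = v₀ + Δv.
0–1 s: -4 × 1 = -4 cm/s
1–4 s: 1 × 3 = 3 cm/s
4–7 s: -4 × 3 = -12 cm/s
7–13 s: -5 × 6 = -30 cm/s
Δv = -43 cm/s, so v(13) = 2 + (-43) = -41 cm/s.

-41 cm/s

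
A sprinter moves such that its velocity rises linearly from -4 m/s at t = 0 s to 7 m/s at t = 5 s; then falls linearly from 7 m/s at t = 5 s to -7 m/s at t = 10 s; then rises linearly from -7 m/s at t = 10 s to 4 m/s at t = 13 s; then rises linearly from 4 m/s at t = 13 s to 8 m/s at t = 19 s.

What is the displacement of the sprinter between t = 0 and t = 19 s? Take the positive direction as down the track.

39 m

Net displacement equals the area under the velocity-time graph (areas below the axis count negative).
0–5 s: ½(-4 + 7)(5) = 7.5 m
5–10 s: ½(7 + -7)(5) = 0 m
10–13 s: ½(-7 + 4)(3) = -4.5 m
13–19 s: ½(4 + 8)(6) = 36 m
Net displacement = 39 m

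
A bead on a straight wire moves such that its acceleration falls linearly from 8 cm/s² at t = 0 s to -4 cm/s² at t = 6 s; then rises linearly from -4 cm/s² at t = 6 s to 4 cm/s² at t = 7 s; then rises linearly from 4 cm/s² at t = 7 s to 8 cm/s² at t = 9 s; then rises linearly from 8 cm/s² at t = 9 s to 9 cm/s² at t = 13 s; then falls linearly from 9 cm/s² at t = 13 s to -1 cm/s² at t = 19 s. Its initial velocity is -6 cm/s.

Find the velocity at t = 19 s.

Δv equals the area under the a-t graph; then v = v₀ + Δv.
0–6 s: ½(8 + -4)(6) = 12 cm/s
6–7 s: ½(-4 + 4)(1) = 0 cm/s
7–9 s: ½(4 + 8)(2) = 12 cm/s
9–13 s: ½(8 + 9)(4) = 34 cm/s
13–19 s: ½(9 + -1)(6) = 24 cm/s
Δv = 82 cm/s, so v(19) = -6 + (82) = 76 cm/s.

76 cm/s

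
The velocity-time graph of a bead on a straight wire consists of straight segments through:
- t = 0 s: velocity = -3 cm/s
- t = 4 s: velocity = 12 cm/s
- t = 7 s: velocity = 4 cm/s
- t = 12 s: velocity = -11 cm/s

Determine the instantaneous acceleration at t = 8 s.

-3 cm/s²

Acceleration is the slope of the v-t graph on 7–12 s: (-11 − 4)/(12 − 7) = -3 cm/s².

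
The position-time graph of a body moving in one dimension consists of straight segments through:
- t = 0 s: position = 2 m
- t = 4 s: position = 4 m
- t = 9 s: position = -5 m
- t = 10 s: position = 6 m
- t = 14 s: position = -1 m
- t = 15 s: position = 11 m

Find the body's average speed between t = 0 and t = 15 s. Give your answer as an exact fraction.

41/15 m/s

Average speed = (total path length)/(elapsed time); on a piecewise-linear x-t graph the path length is Σ|Δx|.
0–4 s: |Δx| = |4 − 2| = 2 m
4–9 s: |Δx| = |-5 − 4| = 9 m
9–10 s: |Δx| = |6 − -5| = 11 m
10–14 s: |Δx| = |-1 − 6| = 7 m
14–15 s: |Δx| = |11 − -1| = 12 m
Total path = 41 m; average speed = 41/15 = 41/15 m/s.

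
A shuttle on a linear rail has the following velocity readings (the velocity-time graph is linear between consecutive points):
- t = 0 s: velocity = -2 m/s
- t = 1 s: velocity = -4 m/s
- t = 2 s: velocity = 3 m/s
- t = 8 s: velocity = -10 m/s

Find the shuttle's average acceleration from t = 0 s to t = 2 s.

2.5 m/s²

Average acceleration = Δv/Δt = (3 − -2)/(2 − 0) = 2.5 m/s².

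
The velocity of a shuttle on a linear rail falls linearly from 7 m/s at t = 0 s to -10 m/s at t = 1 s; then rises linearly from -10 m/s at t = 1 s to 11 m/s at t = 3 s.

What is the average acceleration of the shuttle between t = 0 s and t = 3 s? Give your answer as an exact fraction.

Average acceleration = Δv/Δt = (11 − 7)/(3 − 0) = 4/3 m/s².

4/3 m/s²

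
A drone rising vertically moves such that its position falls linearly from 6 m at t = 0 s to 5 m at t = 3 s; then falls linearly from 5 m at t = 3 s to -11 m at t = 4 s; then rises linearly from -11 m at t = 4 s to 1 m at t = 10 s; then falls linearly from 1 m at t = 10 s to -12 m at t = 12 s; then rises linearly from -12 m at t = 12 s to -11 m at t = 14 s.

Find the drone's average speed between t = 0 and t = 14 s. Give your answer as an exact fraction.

43/14 m/s

Average speed = (total path length)/(elapsed time); on a piecewise-linear x-t graph the path length is Σ|Δx|.
0–3 s: |Δx| = |5 − 6| = 1 m
3–4 s: |Δx| = |-11 − 5| = 16 m
4–10 s: |Δx| = |1 − -11| = 12 m
10–12 s: |Δx| = |-12 − 1| = 13 m
12–14 s: |Δx| = |-11 − -12| = 1 m
Total path = 43 m; average speed = 43/14 = 43/14 m/s.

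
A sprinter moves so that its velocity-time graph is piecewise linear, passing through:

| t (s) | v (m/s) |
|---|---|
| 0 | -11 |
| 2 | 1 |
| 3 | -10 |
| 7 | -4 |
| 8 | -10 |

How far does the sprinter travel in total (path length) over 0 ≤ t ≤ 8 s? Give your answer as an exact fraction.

1642/33 m

Total distance travelled is ∫|v| dt — sum the magnitudes of each area piece.
0–2 s: v = 0 at t = 11/6 s; triangle areas 121/12 + 1/12 = 61/6 m
2–3 s: v = 0 at t = 23/11 s; triangle areas 1/22 + 50/11 = 101/22 m
3–7 s: |½(-10 + -4)(4)| = 28 m
7–8 s: |½(-4 + -10)(1)| = 7 m
Total distance = 1642/33 m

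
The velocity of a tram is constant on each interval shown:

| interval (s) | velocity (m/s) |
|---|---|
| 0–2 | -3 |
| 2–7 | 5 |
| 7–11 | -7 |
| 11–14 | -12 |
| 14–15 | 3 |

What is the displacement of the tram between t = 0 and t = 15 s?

-42 m

Net displacement equals the area under the velocity-time graph (areas below the axis count negative).
0–2 s: -3 × 2 = -6 m
2–7 s: 5 × 5 = 25 m
7–11 s: -7 × 4 = -28 m
11–14 s: -12 × 3 = -36 m
14–15 s: 3 × 1 = 3 m
Net displacement = -42 m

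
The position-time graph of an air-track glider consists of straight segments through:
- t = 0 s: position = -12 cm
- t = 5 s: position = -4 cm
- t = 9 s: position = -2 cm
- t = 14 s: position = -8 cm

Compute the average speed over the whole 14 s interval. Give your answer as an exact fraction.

Average speed = (total path length)/(elapsed time); on a piecewise-linear x-t graph the path length is Σ|Δx|.
0–5 s: |Δx| = |-4 − -12| = 8 cm
5–9 s: |Δx| = |-2 − -4| = 2 cm
9–14 s: |Δx| = |-8 − -2| = 6 cm
Total path = 16 cm; average speed = 16/14 = 8/7 cm/s.

8/7 cm/s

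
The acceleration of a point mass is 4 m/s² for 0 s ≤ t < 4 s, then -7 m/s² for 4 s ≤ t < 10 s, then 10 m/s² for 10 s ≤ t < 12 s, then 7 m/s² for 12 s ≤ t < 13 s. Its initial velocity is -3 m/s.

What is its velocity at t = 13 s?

Δv equals the area under the a-t graph; then v = v₀ + Δv.
0–4 s: 4 × 4 = 16 m/s
4–10 s: -7 × 6 = -42 m/s
10–12 s: 10 × 2 = 20 m/s
12–13 s: 7 × 1 = 7 m/s
Δv = 1 m/s, so v(13) = -3 + (1) = -2 m/s.

-2 m/s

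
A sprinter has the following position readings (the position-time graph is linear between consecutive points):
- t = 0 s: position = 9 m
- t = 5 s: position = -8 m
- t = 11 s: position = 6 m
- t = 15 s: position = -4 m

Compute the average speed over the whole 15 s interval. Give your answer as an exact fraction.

Average speed = (total path length)/(elapsed time); on a piecewise-linear x-t graph the path length is Σ|Δx|.
0–5 s: |Δx| = |-8 − 9| = 17 m
5–11 s: |Δx| = |6 − -8| = 14 m
11–15 s: |Δx| = |-4 − 6| = 10 m
Total path = 41 m; average speed = 41/15 = 41/15 m/s.

41/15 m/s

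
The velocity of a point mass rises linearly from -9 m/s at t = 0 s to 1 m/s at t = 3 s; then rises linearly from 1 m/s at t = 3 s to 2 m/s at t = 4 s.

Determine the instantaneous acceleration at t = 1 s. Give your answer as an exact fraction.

10/3 m/s²

Acceleration is the slope of the v-t graph on 0–3 s: (1 − -9)/(3 − 0) = 10/3 m/s².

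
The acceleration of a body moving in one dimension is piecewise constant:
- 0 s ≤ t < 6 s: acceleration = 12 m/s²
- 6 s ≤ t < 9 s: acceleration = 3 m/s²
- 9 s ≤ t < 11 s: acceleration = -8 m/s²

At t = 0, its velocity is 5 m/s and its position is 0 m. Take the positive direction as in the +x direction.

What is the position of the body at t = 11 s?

On each constant-a segment, Δv = aΔt and Δx = v₀Δt + ½aΔt²; chain segment to segment.
0–6 s: v starts 5 m/s; Δx = 5·6 + ½·12·6² = 246 m; v ends 77 m/s.
6–9 s: v starts 77 m/s; Δx = 77·3 + ½·3·3² = 244.5 m; v ends 86 m/s.
9–11 s: v starts 86 m/s; Δx = 86·2 + ½·-8·2² = 156 m; v ends 70 m/s.
x(11) = 0 + Σ Δx = 646.5 m.

646.5 m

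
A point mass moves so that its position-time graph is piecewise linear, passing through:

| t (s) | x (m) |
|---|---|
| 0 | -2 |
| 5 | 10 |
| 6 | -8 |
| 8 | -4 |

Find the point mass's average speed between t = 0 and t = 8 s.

Average speed = (total path length)/(elapsed time); on a piecewise-linear x-t graph the path length is Σ|Δx|.
0–5 s: |Δx| = |10 − -2| = 12 m
5–6 s: |Δx| = |-8 − 10| = 18 m
6–8 s: |Δx| = |-4 − -8| = 4 m
Total path = 34 m; average speed = 34/8 = 4.25 m/s.

4.25 m/s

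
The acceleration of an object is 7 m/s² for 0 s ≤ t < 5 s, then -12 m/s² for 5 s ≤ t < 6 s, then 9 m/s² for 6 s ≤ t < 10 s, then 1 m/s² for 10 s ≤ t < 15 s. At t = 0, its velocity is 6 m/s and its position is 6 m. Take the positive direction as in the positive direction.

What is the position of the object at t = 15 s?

684 m

On each constant-a segment, Δv = aΔt and Δx = v₀Δt + ½aΔt²; chain segment to segment.
0–5 s: v starts 6 m/s; Δx = 6·5 + ½·7·5² = 117.5 m; v ends 41 m/s.
5–6 s: v starts 41 m/s; Δx = 41·1 + ½·-12·1² = 35 m; v ends 29 m/s.
6–10 s: v starts 29 m/s; Δx = 29·4 + ½·9·4² = 188 m; v ends 65 m/s.
10–15 s: v starts 65 m/s; Δx = 65·5 + ½·1·5² = 337.5 m; v ends 70 m/s.
x(15) = 6 + Σ Δx = 684 m.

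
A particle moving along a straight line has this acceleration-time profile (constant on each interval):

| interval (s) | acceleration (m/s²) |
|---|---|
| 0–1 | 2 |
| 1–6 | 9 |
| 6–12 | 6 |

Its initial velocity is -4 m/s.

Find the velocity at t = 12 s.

Δv equals the area under the a-t graph; then v = v₀ + Δv.
0–1 s: 2 × 1 = 2 m/s
1–6 s: 9 × 5 = 45 m/s
6–12 s: 6 × 6 = 36 m/s
Δv = 83 m/s, so v(12) = -4 + (83) = 79 m/s.

79 m/s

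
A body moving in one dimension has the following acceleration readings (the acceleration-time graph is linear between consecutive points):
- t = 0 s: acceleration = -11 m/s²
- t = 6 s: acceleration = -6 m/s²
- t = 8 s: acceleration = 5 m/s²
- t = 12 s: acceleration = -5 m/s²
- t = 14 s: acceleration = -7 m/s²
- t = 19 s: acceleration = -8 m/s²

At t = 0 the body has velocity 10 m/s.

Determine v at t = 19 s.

-91.5 m/s

Δv equals the area under the a-t graph; then v = v₀ + Δv.
0–6 s: ½(-11 + -6)(6) = -51 m/s
6–8 s: ½(-6 + 5)(2) = -1 m/s
8–12 s: ½(5 + -5)(4) = 0 m/s
12–14 s: ½(-5 + -7)(2) = -12 m/s
14–19 s: ½(-7 + -8)(5) = -37.5 m/s
Δv = -101.5 m/s, so v(19) = 10 + (-101.5) = -91.5 m/s.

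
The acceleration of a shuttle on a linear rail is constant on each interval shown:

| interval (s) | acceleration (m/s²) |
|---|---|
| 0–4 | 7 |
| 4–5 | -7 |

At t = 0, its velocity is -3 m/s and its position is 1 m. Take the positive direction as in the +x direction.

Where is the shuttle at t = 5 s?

On each constant-a segment, Δv = aΔt and Δx = v₀Δt + ½aΔt²; chain segment to segment.
0–4 s: v starts -3 m/s; Δx = -3·4 + ½·7·4² = 44 m; v ends 25 m/s.
4–5 s: v starts 25 m/s; Δx = 25·1 + ½·-7·1² = 21.5 m; v ends 18 m/s.
x(5) = 1 + Σ Δx = 66.5 m.

66.5 m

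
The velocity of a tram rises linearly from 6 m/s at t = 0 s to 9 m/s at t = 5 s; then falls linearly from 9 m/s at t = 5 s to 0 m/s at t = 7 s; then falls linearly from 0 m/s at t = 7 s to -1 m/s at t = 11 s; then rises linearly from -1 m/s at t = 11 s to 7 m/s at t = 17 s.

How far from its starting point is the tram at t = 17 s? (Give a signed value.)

62.5 m

Displacement is the signed area under the v-t curve.
0–5 s: ½(6 + 9)(5) = 37.5 m
5–7 s: ½(9 + 0)(2) = 9 m
7–11 s: ½(0 + -1)(4) = -2 m
11–17 s: ½(-1 + 7)(6) = 18 m
Net displacement = 62.5 m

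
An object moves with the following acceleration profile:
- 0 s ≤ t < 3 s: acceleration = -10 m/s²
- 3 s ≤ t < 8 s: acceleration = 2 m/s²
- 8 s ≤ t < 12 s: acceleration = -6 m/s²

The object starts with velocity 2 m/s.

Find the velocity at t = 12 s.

-42 m/s

Δv equals the area under the a-t graph; then v = v₀ + Δv.
0–3 s: -10 × 3 = -30 m/s
3–8 s: 2 × 5 = 10 m/s
8–12 s: -6 × 4 = -24 m/s
Δv = -44 m/s, so v(12) = 2 + (-44) = -42 m/s.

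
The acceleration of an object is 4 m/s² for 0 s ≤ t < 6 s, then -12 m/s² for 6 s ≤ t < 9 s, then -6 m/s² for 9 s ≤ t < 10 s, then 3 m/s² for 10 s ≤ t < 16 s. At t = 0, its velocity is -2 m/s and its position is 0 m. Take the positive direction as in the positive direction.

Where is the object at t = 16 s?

On each constant-a segment, Δv = aΔt and Δx = v₀Δt + ½aΔt²; chain segment to segment.
0–6 s: v starts -2 m/s; Δx = -2·6 + ½·4·6² = 60 m; v ends 22 m/s.
6–9 s: v starts 22 m/s; Δx = 22·3 + ½·-12·3² = 12 m; v ends -14 m/s.
9–10 s: v starts -14 m/s; Δx = -14·1 + ½·-6·1² = -17 m; v ends -20 m/s.
10–16 s: v starts -20 m/s; Δx = -20·6 + ½·3·6² = -66 m; v ends -2 m/s.
x(16) = 0 + Σ Δx = -11 m.

-11 m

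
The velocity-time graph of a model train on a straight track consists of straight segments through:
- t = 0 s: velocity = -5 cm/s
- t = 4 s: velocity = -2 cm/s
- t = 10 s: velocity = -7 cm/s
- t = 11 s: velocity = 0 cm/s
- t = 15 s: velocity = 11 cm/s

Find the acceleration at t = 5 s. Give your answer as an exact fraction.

Acceleration is the slope of the v-t graph on 4–10 s: (-7 − -2)/(10 − 4) = -5/6 cm/s².

-5/6 cm/s²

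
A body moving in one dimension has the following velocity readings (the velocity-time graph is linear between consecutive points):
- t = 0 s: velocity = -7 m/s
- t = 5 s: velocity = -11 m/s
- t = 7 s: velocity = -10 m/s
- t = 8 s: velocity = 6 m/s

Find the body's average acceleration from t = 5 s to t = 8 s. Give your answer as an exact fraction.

17/3 m/s²

Average acceleration = Δv/Δt = (6 − -11)/(8 − 5) = 17/3 m/s².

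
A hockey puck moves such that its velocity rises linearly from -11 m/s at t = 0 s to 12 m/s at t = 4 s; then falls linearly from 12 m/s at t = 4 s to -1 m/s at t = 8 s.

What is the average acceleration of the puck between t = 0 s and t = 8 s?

Average acceleration = Δv/Δt = (-1 − -11)/(8 − 0) = 1.25 m/s².

1.25 m/s²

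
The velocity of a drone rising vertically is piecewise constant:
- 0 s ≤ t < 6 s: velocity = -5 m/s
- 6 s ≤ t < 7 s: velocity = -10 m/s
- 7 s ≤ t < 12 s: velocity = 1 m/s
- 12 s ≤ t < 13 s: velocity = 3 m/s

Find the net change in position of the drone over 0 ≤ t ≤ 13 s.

-32 m

Net displacement equals the area under the velocity-time graph (areas below the axis count negative).
0–6 s: -5 × 6 = -30 m
6–7 s: -10 × 1 = -10 m
7–12 s: 1 × 5 = 5 m
12–13 s: 3 × 1 = 3 m
Net displacement = -32 m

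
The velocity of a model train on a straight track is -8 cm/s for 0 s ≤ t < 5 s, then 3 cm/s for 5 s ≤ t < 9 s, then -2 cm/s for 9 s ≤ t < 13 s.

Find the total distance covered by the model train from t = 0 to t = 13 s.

Total distance travelled is ∫|v| dt — sum the magnitudes of each area piece.
0–5 s: |-8| × 5 = 40 cm
5–9 s: |3| × 4 = 12 cm
9–13 s: |-2| × 4 = 8 cm
Total distance = 60 cm

60 cm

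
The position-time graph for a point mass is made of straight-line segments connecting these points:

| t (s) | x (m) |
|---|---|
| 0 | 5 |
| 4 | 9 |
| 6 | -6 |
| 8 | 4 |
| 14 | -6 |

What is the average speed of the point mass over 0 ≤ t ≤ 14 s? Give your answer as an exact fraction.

39/14 m/s

Average speed = (total path length)/(elapsed time); on a piecewise-linear x-t graph the path length is Σ|Δx|.
0–4 s: |Δx| = |9 − 5| = 4 m
4–6 s: |Δx| = |-6 − 9| = 15 m
6–8 s: |Δx| = |4 − -6| = 10 m
8–14 s: |Δx| = |-6 − 4| = 10 m
Total path = 39 m; average speed = 39/14 = 39/14 m/s.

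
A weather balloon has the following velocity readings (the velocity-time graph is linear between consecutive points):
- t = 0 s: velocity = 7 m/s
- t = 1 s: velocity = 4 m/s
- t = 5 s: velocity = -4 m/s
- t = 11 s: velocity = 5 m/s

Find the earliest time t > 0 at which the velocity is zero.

v changes sign on 1–5 s (from 4 to -4); the graph is linear there, so v = 0 at t = 1 + (-4)·(5 − 1)/(-4 − 4) = 3 s.

t = 3 s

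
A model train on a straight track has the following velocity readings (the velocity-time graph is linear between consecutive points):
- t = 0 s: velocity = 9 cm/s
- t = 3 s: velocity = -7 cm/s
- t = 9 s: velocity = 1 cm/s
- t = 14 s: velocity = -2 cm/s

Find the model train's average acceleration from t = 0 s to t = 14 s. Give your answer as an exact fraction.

-11/14 cm/s²

Average acceleration = Δv/Δt = (-2 − 9)/(14 − 0) = -11/14 cm/s².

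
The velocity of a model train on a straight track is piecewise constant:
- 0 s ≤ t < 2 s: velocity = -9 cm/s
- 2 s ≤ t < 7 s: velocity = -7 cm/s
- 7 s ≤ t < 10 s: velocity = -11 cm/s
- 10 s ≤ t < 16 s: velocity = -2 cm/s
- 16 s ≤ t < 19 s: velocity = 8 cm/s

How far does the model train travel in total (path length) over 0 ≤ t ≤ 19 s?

122 cm

Distance (not displacement) is the total path length: add the absolute areas under v-t.
0–2 s: |-9| × 2 = 18 cm
2–7 s: |-7| × 5 = 35 cm
7–10 s: |-11| × 3 = 33 cm
10–16 s: |-2| × 6 = 12 cm
16–19 s: |8| × 3 = 24 cm
Total distance = 122 cm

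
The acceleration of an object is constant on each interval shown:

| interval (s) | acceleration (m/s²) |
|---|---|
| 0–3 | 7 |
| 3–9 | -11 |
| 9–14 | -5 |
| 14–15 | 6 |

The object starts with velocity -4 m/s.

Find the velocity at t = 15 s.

-68 m/s

Δv equals the area under the a-t graph; then v = v₀ + Δv.
0–3 s: 7 × 3 = 21 m/s
3–9 s: -11 × 6 = -66 m/s
9–14 s: -5 × 5 = -25 m/s
14–15 s: 6 × 1 = 6 m/s
Δv = -64 m/s, so v(15) = -4 + (-64) = -68 m/s.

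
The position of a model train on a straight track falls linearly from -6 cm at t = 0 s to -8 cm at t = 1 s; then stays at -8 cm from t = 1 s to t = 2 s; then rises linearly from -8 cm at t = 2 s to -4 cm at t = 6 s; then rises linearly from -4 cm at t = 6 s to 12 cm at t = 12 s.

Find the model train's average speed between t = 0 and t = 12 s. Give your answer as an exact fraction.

Average speed = (total path length)/(elapsed time); on a piecewise-linear x-t graph the path length is Σ|Δx|.
0–1 s: |Δx| = |-8 − -6| = 2 cm
1–2 s: |Δx| = |-8 − -8| = 0 cm
2–6 s: |Δx| = |-4 − -8| = 4 cm
6–12 s: |Δx| = |12 − -4| = 16 cm
Total path = 22 cm; average speed = 22/12 = 11/6 cm/s.

11/6 cm/s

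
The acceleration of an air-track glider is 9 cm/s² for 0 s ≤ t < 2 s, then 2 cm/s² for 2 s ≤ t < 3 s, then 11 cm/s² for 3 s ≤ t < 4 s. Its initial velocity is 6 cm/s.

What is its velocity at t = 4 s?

Δv equals the area under the a-t graph; then v = v₀ + Δv.
0–2 s: 9 × 2 = 18 cm/s
2–3 s: 2 × 1 = 2 cm/s
3–4 s: 11 × 1 = 11 cm/s
Δv = 31 cm/s, so v(4) = 6 + (31) = 37 cm/s.

37 cm/s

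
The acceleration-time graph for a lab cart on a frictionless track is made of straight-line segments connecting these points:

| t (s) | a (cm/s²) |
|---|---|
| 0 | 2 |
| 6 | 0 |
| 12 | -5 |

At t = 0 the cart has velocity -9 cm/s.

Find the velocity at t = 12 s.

-18 cm/s

Δv equals the area under the a-t graph; then v = v₀ + Δv.
0–6 s: ½(2 + 0)(6) = 6 cm/s
6–12 s: ½(0 + -5)(6) = -15 cm/s
Δv = -9 cm/s, so v(12) = -9 + (-9) = -18 cm/s.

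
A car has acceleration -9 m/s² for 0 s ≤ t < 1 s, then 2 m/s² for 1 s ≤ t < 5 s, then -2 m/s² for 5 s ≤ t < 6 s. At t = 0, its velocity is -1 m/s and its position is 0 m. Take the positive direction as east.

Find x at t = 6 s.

-32.5 m

On each constant-a segment, Δv = aΔt and Δx = v₀Δt + ½aΔt²; chain segment to segment.
0–1 s: v starts -1 m/s; Δx = -1·1 + ½·-9·1² = -5.5 m; v ends -10 m/s.
1–5 s: v starts -10 m/s; Δx = -10·4 + ½·2·4² = -24 m; v ends -2 m/s.
5–6 s: v starts -2 m/s; Δx = -2·1 + ½·-2·1² = -3 m; v ends -4 m/s.
x(6) = 0 + Σ Δx = -32.5 m.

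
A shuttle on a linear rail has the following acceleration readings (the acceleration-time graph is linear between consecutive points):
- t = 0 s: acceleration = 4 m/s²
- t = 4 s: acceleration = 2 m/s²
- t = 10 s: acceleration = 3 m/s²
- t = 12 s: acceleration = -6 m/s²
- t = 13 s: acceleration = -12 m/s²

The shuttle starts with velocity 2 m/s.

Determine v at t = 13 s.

17 m/s

Δv equals the area under the a-t graph; then v = v₀ + Δv.
0–4 s: ½(4 + 2)(4) = 12 m/s
4–10 s: ½(2 + 3)(6) = 15 m/s
10–12 s: ½(3 + -6)(2) = -3 m/s
12–13 s: ½(-6 + -12)(1) = -9 m/s
Δv = 15 m/s, so v(13) = 2 + (15) = 17 m/s.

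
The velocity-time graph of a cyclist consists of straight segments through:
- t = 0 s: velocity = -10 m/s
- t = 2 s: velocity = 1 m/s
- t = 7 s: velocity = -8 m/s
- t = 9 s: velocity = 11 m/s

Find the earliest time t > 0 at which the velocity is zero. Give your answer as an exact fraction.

v changes sign on 0–2 s (from -10 to 1); the graph is linear there, so v = 0 at t = 0 + (10)·(2 − 0)/(1 − -10) = 20/11 s.

t = 20/11 s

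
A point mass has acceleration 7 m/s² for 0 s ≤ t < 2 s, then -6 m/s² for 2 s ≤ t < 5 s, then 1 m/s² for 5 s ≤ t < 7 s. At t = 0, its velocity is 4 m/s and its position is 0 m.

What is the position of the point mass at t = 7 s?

51 m

On each constant-a segment, Δv = aΔt and Δx = v₀Δt + ½aΔt²; chain segment to segment.
0–2 s: v starts 4 m/s; Δx = 4·2 + ½·7·2² = 22 m; v ends 18 m/s.
2–5 s: v starts 18 m/s; Δx = 18·3 + ½·-6·3² = 27 m; v ends 0 m/s.
5–7 s: v starts 0 m/s; Δx = 0·2 + ½·1·2² = 2 m; v ends 2 m/s.
x(7) = 0 + Σ Δx = 51 m.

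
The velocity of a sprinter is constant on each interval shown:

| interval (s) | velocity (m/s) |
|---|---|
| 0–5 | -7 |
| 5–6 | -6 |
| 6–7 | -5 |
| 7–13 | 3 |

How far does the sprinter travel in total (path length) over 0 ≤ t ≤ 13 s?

64 m

Distance (not displacement) is the total path length: add the absolute areas under v-t.
0–5 s: |-7| × 5 = 35 m
5–6 s: |-6| × 1 = 6 m
6–7 s: |-5| × 1 = 5 m
7–13 s: |3| × 6 = 18 m
Total distance = 64 m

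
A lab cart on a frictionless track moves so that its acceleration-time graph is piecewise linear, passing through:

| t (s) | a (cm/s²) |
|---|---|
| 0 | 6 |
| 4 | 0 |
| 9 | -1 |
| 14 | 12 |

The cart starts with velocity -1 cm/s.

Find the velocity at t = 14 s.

Δv equals the area under the a-t graph; then v = v₀ + Δv.
0–4 s: ½(6 + 0)(4) = 12 cm/s
4–9 s: ½(0 + -1)(5) = -2.5 cm/s
9–14 s: ½(-1 + 12)(5) = 27.5 cm/s
Δv = 37 cm/s, so v(14) = -1 + (37) = 36 cm/s.

36 cm/s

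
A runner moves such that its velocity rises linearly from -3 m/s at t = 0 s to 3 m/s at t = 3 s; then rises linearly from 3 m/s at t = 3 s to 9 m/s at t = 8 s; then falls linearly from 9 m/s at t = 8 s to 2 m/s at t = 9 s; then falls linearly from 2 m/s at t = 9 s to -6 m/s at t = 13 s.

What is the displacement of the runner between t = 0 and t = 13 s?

27.5 m

Displacement is the signed area under the v-t curve.
0–3 s: ½(-3 + 3)(3) = 0 m
3–8 s: ½(3 + 9)(5) = 30 m
8–9 s: ½(9 + 2)(1) = 5.5 m
9–13 s: ½(2 + -6)(4) = -8 m
Net displacement = 27.5 m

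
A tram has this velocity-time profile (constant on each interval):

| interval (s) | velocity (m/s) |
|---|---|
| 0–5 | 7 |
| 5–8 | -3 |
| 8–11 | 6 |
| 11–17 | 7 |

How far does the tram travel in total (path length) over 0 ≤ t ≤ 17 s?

104 m

Total distance travelled is ∫|v| dt — sum the magnitudes of each area piece.
0–5 s: |7| × 5 = 35 m
5–8 s: |-3| × 3 = 9 m
8–11 s: |6| × 3 = 18 m
11–17 s: |7| × 6 = 42 m
Total distance = 104 m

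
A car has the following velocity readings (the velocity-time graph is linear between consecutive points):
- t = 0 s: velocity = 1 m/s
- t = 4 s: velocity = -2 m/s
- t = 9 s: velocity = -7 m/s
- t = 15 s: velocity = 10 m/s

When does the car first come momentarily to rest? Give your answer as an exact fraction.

t = 4/3 s

v changes sign on 0–4 s (from 1 to -2); the graph is linear there, so v = 0 at t = 0 + (-1)·(4 − 0)/(-2 − 1) = 4/3 s.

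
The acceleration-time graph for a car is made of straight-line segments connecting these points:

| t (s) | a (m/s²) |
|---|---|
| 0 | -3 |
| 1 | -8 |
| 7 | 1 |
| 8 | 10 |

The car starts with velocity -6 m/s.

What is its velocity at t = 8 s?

-27 m/s

Δv equals the area under the a-t graph; then v = v₀ + Δv.
0–1 s: ½(-3 + -8)(1) = -5.5 m/s
1–7 s: ½(-8 + 1)(6) = -21 m/s
7–8 s: ½(1 + 10)(1) = 5.5 m/s
Δv = -21 m/s, so v(8) = -6 + (-21) = -27 m/s.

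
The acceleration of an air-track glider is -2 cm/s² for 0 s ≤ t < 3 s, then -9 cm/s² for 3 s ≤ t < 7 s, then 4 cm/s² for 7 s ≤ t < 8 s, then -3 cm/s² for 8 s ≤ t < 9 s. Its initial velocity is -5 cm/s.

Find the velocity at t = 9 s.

-46 cm/s

Δv equals the area under the a-t graph; then v = v₀ + Δv.
0–3 s: -2 × 3 = -6 cm/s
3–7 s: -9 × 4 = -36 cm/s
7–8 s: 4 × 1 = 4 cm/s
8–9 s: -3 × 1 = -3 cm/s
Δv = -41 cm/s, so v(9) = -5 + (-41) = -46 cm/s.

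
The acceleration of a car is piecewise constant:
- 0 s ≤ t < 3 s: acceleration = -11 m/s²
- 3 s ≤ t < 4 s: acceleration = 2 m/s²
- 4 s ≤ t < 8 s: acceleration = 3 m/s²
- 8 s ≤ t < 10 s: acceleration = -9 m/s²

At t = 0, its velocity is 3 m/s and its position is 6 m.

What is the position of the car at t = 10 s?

On each constant-a segment, Δv = aΔt and Δx = v₀Δt + ½aΔt²; chain segment to segment.
0–3 s: v starts 3 m/s; Δx = 3·3 + ½·-11·3² = -40.5 m; v ends -30 m/s.
3–4 s: v starts -30 m/s; Δx = -30·1 + ½·2·1² = -29 m; v ends -28 m/s.
4–8 s: v starts -28 m/s; Δx = -28·4 + ½·3·4² = -88 m; v ends -16 m/s.
8–10 s: v starts -16 m/s; Δx = -16·2 + ½·-9·2² = -50 m; v ends -34 m/s.
x(10) = 6 + Σ Δx = -201.5 m.

-201.5 m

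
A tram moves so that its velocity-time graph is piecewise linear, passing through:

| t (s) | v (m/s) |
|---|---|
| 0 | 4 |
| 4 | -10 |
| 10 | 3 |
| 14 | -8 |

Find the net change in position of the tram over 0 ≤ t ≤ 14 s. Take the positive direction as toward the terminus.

Net displacement equals the area under the velocity-time graph (areas below the axis count negative).
0–4 s: ½(4 + -10)(4) = -12 m
4–10 s: ½(-10 + 3)(6) = -21 m
10–14 s: ½(3 + -8)(4) = -10 m
Net displacement = -43 m

-43 m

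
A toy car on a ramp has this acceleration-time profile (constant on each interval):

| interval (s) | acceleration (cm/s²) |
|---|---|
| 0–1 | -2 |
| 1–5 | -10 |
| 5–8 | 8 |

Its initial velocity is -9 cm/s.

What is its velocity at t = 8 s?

Δv equals the area under the a-t graph; then v = v₀ + Δv.
0–1 s: -2 × 1 = -2 cm/s
1–5 s: -10 × 4 = -40 cm/s
5–8 s: 8 × 3 = 24 cm/s
Δv = -18 cm/s, so v(8) = -9 + (-18) = -27 cm/s.

-27 cm/s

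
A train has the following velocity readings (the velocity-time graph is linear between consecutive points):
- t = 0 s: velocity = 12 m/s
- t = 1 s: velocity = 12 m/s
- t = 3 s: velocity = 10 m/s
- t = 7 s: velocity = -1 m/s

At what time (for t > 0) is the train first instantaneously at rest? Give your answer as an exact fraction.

v changes sign on 3–7 s (from 10 to -1); the graph is linear there, so v = 0 at t = 3 + (-10)·(7 − 3)/(-1 − 10) = 73/11 s.

t = 73/11 s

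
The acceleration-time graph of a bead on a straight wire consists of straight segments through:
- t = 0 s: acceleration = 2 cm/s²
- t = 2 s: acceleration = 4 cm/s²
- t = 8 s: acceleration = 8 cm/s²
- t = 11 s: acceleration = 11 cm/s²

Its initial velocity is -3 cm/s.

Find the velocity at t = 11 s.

67.5 cm/s

Δv equals the area under the a-t graph; then v = v₀ + Δv.
0–2 s: ½(2 + 4)(2) = 6 cm/s
2–8 s: ½(4 + 8)(6) = 36 cm/s
8–11 s: ½(8 + 11)(3) = 28.5 cm/s
Δv = 70.5 cm/s, so v(11) = -3 + (70.5) = 67.5 cm/s.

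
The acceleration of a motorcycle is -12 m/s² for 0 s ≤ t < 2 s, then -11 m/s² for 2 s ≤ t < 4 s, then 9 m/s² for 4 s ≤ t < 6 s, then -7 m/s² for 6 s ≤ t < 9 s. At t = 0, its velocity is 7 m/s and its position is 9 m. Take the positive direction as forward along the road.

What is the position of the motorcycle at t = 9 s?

-211.5 m

On each constant-a segment, Δv = aΔt and Δx = v₀Δt + ½aΔt²; chain segment to segment.
0–2 s: v starts 7 m/s; Δx = 7·2 + ½·-12·2² = -10 m; v ends -17 m/s.
2–4 s: v starts -17 m/s; Δx = -17·2 + ½·-11·2² = -56 m; v ends -39 m/s.
4–6 s: v starts -39 m/s; Δx = -39·2 + ½·9·2² = -60 m; v ends -21 m/s.
6–9 s: v starts -21 m/s; Δx = -21·3 + ½·-7·3² = -94.5 m; v ends -42 m/s.
x(9) = 9 + Σ Δx = -211.5 m.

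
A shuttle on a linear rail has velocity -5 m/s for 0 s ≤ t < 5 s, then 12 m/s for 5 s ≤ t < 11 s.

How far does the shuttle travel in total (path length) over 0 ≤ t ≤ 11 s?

97 m

Distance (not displacement) is the total path length: add the absolute areas under v-t.
0–5 s: |-5| × 5 = 25 m
5–11 s: |12| × 6 = 72 m
Total distance = 97 m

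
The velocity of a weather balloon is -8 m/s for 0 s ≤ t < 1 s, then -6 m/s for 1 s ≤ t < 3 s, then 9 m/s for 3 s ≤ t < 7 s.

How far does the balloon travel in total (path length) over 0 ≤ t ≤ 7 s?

56 m

Distance (not displacement) is the total path length: add the absolute areas under v-t.
0–1 s: |-8| × 1 = 8 m
1–3 s: |-6| × 2 = 12 m
3–7 s: |9| × 4 = 36 m
Total distance = 56 m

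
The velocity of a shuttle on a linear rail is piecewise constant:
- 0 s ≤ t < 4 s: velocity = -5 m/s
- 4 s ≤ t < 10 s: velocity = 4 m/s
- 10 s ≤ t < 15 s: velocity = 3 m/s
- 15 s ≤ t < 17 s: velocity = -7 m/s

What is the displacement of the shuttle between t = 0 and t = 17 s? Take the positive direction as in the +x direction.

Displacement is the signed area under the v-t curve.
0–4 s: -5 × 4 = -20 m
4–10 s: 4 × 6 = 24 m
10–15 s: 3 × 5 = 15 m
15–17 s: -7 × 2 = -14 m
Net displacement = 5 m

5 m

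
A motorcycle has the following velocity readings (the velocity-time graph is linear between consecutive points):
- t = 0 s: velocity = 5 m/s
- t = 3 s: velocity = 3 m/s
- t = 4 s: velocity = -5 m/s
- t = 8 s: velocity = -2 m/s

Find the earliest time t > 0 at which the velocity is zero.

v changes sign on 3–4 s (from 3 to -5); the graph is linear there, so v = 0 at t = 3 + (-3)·(4 − 3)/(-5 − 3) = 3.375 s.

t = 3.375 s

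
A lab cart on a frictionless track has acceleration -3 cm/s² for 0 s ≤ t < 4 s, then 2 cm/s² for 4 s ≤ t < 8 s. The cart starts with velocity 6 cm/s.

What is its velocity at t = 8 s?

Δv equals the area under the a-t graph; then v = v₀ + Δv.
0–4 s: -3 × 4 = -12 cm/s
4–8 s: 2 × 4 = 8 cm/s
Δv = -4 cm/s, so v(8) = 6 + (-4) = 2 cm/s.

2 cm/s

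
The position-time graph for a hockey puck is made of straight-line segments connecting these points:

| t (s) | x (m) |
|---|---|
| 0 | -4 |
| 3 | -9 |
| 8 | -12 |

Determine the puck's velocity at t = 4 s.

-0.6 m/s

Velocity is the slope of the x-t graph on 3–8 s: (-12 − -9)/(8 − 3) = -0.6 m/s.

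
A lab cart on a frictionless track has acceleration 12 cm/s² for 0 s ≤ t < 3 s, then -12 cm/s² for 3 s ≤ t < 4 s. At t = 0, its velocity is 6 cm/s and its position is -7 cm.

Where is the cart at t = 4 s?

101 cm

On each constant-a segment, Δv = aΔt and Δx = v₀Δt + ½aΔt²; chain segment to segment.
0–3 s: v starts 6 cm/s; Δx = 6·3 + ½·12·3² = 72 cm; v ends 42 cm/s.
3–4 s: v starts 42 cm/s; Δx = 42·1 + ½·-12·1² = 36 cm; v ends 30 cm/s.
x(4) = -7 + Σ Δx = 101 cm.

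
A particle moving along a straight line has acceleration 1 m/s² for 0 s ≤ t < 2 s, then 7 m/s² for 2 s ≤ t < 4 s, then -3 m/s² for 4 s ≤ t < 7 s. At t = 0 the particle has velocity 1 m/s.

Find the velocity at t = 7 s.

Δv equals the area under the a-t graph; then v = v₀ + Δv.
0–2 s: 1 × 2 = 2 m/s
2–4 s: 7 × 2 = 14 m/s
4–7 s: -3 × 3 = -9 m/s
Δv = 7 m/s, so v(7) = 1 + (7) = 8 m/s.

8 m/s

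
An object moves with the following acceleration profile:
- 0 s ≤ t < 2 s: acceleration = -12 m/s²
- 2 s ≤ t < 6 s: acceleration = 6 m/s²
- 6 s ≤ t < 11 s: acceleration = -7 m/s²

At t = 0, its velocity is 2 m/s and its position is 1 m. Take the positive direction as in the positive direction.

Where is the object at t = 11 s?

-136.5 m

On each constant-a segment, Δv = aΔt and Δx = v₀Δt + ½aΔt²; chain segment to segment.
0–2 s: v starts 2 m/s; Δx = 2·2 + ½·-12·2² = -20 m; v ends -22 m/s.
2–6 s: v starts -22 m/s; Δx = -22·4 + ½·6·4² = -40 m; v ends 2 m/s.
6–11 s: v starts 2 m/s; Δx = 2·5 + ½·-7·5² = -77.5 m; v ends -33 m/s.
x(11) = 1 + Σ Δx = -136.5 m.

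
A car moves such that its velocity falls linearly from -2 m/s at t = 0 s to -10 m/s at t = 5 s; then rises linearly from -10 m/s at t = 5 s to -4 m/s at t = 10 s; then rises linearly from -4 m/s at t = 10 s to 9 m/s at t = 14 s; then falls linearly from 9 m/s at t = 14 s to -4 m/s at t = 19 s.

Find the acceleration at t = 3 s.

-1.6 m/s²

Acceleration is the slope of the v-t graph on 0–5 s: (-10 − -2)/(5 − 0) = -1.6 m/s².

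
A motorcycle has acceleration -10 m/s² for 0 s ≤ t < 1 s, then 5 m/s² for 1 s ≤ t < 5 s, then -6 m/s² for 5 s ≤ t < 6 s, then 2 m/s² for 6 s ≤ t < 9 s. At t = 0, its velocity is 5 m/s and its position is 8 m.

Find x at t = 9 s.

On each constant-a segment, Δv = aΔt and Δx = v₀Δt + ½aΔt²; chain segment to segment.
0–1 s: v starts 5 m/s; Δx = 5·1 + ½·-10·1² = 0 m; v ends -5 m/s.
1–5 s: v starts -5 m/s; Δx = -5·4 + ½·5·4² = 20 m; v ends 15 m/s.
5–6 s: v starts 15 m/s; Δx = 15·1 + ½·-6·1² = 12 m; v ends 9 m/s.
6–9 s: v starts 9 m/s; Δx = 9·3 + ½·2·3² = 36 m; v ends 15 m/s.
x(9) = 8 + Σ Δx = 76 m.

76 m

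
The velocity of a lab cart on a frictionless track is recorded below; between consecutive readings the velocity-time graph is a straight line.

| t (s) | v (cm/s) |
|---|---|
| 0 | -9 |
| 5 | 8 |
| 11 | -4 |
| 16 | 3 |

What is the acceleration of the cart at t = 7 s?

-2 cm/s²

Acceleration is the slope of the v-t graph on 5–11 s: (-4 − 8)/(11 − 5) = -2 cm/s².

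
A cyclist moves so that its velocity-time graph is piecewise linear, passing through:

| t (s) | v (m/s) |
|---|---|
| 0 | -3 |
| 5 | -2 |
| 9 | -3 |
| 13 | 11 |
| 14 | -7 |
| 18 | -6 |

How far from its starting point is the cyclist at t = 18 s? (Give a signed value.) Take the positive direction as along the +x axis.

-30.5 m

Displacement is the signed area under the v-t curve.
0–5 s: ½(-3 + -2)(5) = -12.5 m
5–9 s: ½(-2 + -3)(4) = -10 m
9–13 s: ½(-3 + 11)(4) = 16 m
13–14 s: ½(11 + -7)(1) = 2 m
14–18 s: ½(-7 + -6)(4) = -26 m
Net displacement = -30.5 m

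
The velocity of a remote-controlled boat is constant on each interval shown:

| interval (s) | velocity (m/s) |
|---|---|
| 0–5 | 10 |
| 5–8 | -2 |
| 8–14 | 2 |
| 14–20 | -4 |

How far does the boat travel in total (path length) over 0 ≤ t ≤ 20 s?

92 m

Distance (not displacement) is the total path length: add the absolute areas under v-t.
0–5 s: |10| × 5 = 50 m
5–8 s: |-2| × 3 = 6 m
8–14 s: |2| × 6 = 12 m
14–20 s: |-4| × 6 = 24 m
Total distance = 92 m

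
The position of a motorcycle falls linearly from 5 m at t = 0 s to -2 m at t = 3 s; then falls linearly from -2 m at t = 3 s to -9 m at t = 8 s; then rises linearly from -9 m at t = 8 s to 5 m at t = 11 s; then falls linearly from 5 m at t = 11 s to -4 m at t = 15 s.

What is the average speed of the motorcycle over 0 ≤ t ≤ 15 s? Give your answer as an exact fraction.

37/15 m/s

Average speed = (total path length)/(elapsed time); on a piecewise-linear x-t graph the path length is Σ|Δx|.
0–3 s: |Δx| = |-2 − 5| = 7 m
3–8 s: |Δx| = |-9 − -2| = 7 m
8–11 s: |Δx| = |5 − -9| = 14 m
11–15 s: |Δx| = |-4 − 5| = 9 m
Total path = 37 m; average speed = 37/15 = 37/15 m/s.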